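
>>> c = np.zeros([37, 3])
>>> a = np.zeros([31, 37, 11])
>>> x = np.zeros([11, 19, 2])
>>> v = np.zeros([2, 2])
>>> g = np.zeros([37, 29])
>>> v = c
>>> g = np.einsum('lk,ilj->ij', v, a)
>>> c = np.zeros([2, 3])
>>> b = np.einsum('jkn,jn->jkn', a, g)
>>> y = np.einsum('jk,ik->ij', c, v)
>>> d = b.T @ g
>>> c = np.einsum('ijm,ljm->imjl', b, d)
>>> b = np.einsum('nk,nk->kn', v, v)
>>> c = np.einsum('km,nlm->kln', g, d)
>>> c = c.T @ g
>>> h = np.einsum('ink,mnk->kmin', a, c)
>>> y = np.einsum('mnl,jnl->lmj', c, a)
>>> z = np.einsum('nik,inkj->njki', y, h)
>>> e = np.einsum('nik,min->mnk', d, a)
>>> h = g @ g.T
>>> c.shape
(11, 37, 11)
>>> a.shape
(31, 37, 11)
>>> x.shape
(11, 19, 2)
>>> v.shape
(37, 3)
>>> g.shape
(31, 11)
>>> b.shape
(3, 37)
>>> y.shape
(11, 11, 31)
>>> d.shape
(11, 37, 11)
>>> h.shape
(31, 31)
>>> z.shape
(11, 37, 31, 11)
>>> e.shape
(31, 11, 11)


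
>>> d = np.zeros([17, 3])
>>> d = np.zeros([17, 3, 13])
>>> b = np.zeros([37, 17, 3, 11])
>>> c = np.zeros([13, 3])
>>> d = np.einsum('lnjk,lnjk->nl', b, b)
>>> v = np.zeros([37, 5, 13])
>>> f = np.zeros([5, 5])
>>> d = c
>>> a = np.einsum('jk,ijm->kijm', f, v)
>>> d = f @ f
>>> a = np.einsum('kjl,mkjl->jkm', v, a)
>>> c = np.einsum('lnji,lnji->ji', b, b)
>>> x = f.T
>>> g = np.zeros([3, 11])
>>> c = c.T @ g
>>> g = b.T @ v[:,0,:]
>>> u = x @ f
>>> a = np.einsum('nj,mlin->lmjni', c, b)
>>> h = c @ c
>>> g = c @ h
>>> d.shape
(5, 5)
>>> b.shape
(37, 17, 3, 11)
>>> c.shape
(11, 11)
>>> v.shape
(37, 5, 13)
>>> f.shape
(5, 5)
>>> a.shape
(17, 37, 11, 11, 3)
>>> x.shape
(5, 5)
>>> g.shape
(11, 11)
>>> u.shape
(5, 5)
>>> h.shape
(11, 11)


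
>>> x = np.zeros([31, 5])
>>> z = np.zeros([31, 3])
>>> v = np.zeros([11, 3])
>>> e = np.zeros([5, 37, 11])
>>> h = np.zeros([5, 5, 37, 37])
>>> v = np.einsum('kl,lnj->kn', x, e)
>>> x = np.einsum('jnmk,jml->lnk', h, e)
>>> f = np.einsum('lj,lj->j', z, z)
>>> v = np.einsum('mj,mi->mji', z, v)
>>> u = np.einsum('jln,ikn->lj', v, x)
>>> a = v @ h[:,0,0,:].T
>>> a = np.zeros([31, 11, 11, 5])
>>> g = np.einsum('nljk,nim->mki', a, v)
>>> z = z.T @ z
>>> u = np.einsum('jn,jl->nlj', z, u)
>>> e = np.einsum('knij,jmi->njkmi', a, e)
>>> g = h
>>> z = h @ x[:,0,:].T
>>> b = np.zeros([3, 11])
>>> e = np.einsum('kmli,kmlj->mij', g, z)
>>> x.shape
(11, 5, 37)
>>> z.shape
(5, 5, 37, 11)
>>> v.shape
(31, 3, 37)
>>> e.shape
(5, 37, 11)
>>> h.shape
(5, 5, 37, 37)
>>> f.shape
(3,)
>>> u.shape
(3, 31, 3)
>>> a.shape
(31, 11, 11, 5)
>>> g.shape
(5, 5, 37, 37)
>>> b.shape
(3, 11)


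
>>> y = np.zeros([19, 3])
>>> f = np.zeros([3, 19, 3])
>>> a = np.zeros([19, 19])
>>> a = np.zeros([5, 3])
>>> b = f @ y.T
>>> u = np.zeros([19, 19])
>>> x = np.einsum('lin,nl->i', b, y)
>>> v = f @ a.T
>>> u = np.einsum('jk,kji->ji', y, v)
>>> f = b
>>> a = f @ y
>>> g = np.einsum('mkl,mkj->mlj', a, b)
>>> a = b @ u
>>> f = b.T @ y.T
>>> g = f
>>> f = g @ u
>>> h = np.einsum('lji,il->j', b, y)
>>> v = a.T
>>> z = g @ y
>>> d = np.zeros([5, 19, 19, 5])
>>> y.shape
(19, 3)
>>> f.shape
(19, 19, 5)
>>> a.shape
(3, 19, 5)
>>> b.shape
(3, 19, 19)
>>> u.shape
(19, 5)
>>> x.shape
(19,)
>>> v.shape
(5, 19, 3)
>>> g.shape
(19, 19, 19)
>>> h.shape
(19,)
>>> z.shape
(19, 19, 3)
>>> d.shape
(5, 19, 19, 5)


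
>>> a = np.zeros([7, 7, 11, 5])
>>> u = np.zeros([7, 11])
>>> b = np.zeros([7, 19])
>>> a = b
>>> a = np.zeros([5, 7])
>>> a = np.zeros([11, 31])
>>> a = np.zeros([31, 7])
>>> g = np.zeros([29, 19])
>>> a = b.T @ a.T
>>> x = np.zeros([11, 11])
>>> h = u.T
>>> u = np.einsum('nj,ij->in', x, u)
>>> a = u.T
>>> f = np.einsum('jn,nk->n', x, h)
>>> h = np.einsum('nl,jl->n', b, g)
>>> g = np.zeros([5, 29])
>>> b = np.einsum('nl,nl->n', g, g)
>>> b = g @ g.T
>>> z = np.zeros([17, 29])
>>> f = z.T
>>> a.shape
(11, 7)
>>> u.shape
(7, 11)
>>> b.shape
(5, 5)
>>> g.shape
(5, 29)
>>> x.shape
(11, 11)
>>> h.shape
(7,)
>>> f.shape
(29, 17)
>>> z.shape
(17, 29)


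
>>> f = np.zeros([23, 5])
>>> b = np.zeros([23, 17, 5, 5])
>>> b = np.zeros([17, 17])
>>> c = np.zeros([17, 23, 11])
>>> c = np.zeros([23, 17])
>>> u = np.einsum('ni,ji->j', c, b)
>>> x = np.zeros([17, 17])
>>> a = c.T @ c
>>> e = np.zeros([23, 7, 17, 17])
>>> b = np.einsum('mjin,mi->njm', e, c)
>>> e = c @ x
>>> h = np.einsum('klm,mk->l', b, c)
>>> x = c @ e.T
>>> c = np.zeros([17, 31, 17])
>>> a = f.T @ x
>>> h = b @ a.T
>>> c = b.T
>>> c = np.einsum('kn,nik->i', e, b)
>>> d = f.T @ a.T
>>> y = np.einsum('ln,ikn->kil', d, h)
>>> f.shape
(23, 5)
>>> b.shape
(17, 7, 23)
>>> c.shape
(7,)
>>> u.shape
(17,)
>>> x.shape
(23, 23)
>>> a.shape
(5, 23)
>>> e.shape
(23, 17)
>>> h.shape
(17, 7, 5)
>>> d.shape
(5, 5)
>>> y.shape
(7, 17, 5)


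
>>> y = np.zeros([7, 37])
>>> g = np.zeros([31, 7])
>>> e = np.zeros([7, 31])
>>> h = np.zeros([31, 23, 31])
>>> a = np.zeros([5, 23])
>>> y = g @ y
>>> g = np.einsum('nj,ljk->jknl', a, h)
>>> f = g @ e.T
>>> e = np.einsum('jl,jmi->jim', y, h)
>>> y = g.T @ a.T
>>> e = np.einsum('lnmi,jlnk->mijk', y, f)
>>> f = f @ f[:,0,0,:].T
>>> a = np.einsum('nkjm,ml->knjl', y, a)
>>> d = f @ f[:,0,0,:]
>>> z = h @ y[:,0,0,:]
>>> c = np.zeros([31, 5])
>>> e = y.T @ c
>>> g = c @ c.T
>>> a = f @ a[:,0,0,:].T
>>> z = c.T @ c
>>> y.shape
(31, 5, 31, 5)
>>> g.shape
(31, 31)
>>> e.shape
(5, 31, 5, 5)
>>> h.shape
(31, 23, 31)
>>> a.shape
(23, 31, 5, 5)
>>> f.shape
(23, 31, 5, 23)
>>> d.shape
(23, 31, 5, 23)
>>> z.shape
(5, 5)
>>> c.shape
(31, 5)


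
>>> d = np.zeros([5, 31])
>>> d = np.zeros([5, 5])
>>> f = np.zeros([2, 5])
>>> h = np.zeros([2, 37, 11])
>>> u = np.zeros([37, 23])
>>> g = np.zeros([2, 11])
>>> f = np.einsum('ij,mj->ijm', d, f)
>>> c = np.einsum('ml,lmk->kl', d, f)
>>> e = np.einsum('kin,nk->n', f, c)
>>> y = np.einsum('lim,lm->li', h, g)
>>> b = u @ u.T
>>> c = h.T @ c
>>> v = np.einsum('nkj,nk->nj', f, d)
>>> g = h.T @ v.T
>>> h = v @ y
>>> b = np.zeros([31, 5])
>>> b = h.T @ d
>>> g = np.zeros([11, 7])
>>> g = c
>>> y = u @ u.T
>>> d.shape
(5, 5)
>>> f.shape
(5, 5, 2)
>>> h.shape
(5, 37)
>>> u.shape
(37, 23)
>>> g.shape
(11, 37, 5)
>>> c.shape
(11, 37, 5)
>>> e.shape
(2,)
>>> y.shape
(37, 37)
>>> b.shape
(37, 5)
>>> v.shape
(5, 2)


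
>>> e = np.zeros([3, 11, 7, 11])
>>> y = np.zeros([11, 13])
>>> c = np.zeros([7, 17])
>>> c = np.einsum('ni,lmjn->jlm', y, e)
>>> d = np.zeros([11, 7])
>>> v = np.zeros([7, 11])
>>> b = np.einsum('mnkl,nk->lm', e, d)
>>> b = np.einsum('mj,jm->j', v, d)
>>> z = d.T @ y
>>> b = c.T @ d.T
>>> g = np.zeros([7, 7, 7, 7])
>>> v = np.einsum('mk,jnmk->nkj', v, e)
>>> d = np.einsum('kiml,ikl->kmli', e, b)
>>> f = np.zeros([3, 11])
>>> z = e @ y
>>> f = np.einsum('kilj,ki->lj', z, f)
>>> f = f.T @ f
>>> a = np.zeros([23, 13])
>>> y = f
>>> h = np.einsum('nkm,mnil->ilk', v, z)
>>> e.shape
(3, 11, 7, 11)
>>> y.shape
(13, 13)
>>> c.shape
(7, 3, 11)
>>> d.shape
(3, 7, 11, 11)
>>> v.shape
(11, 11, 3)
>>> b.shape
(11, 3, 11)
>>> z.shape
(3, 11, 7, 13)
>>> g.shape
(7, 7, 7, 7)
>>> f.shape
(13, 13)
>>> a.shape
(23, 13)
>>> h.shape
(7, 13, 11)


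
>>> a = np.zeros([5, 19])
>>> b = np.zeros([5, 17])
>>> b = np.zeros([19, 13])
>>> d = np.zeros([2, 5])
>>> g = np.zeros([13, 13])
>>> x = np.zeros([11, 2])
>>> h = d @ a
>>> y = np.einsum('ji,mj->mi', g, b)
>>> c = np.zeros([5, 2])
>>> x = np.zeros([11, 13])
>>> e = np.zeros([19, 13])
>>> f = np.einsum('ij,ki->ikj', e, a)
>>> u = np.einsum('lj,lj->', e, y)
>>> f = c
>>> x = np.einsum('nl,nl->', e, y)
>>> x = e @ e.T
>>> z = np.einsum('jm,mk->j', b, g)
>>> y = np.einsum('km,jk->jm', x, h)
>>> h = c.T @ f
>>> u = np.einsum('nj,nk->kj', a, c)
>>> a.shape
(5, 19)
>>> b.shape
(19, 13)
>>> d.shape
(2, 5)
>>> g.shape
(13, 13)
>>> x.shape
(19, 19)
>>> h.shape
(2, 2)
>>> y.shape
(2, 19)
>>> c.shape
(5, 2)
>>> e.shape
(19, 13)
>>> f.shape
(5, 2)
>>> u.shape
(2, 19)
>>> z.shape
(19,)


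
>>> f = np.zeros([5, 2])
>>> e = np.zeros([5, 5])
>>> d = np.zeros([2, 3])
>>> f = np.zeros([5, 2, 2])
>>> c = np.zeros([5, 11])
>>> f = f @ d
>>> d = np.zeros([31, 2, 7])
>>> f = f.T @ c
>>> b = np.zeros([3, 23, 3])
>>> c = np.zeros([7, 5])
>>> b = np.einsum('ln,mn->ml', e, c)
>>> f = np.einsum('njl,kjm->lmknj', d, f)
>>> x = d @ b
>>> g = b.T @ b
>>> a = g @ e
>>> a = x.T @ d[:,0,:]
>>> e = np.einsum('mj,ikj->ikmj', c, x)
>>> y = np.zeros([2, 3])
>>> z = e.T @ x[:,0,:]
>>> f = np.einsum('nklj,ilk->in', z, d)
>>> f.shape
(31, 5)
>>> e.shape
(31, 2, 7, 5)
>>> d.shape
(31, 2, 7)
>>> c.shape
(7, 5)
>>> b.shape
(7, 5)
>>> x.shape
(31, 2, 5)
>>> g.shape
(5, 5)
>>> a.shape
(5, 2, 7)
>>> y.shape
(2, 3)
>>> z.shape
(5, 7, 2, 5)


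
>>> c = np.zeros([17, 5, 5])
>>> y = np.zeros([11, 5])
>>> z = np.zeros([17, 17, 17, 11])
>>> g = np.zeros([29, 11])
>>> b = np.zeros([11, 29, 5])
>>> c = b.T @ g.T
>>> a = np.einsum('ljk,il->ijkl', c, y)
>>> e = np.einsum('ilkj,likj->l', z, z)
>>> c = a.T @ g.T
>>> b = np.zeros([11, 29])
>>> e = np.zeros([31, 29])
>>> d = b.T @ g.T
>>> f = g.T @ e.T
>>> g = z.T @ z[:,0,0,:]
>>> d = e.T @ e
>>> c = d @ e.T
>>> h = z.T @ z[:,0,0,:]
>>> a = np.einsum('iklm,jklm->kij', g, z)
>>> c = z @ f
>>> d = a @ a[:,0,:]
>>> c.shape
(17, 17, 17, 31)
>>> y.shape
(11, 5)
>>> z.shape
(17, 17, 17, 11)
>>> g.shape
(11, 17, 17, 11)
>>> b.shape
(11, 29)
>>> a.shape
(17, 11, 17)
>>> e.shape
(31, 29)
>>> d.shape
(17, 11, 17)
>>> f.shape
(11, 31)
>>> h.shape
(11, 17, 17, 11)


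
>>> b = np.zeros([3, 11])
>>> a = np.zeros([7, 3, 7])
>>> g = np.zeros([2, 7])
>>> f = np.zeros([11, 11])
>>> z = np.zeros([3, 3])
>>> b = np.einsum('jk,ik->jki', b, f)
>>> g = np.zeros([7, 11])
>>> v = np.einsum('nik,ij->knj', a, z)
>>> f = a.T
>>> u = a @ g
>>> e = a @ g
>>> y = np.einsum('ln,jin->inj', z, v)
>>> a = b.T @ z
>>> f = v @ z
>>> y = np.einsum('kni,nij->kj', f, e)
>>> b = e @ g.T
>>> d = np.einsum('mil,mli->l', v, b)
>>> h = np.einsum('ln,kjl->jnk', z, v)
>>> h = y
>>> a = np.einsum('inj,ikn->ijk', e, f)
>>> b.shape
(7, 3, 7)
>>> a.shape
(7, 11, 7)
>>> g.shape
(7, 11)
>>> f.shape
(7, 7, 3)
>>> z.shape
(3, 3)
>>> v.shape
(7, 7, 3)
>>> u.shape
(7, 3, 11)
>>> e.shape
(7, 3, 11)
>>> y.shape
(7, 11)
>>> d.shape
(3,)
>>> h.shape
(7, 11)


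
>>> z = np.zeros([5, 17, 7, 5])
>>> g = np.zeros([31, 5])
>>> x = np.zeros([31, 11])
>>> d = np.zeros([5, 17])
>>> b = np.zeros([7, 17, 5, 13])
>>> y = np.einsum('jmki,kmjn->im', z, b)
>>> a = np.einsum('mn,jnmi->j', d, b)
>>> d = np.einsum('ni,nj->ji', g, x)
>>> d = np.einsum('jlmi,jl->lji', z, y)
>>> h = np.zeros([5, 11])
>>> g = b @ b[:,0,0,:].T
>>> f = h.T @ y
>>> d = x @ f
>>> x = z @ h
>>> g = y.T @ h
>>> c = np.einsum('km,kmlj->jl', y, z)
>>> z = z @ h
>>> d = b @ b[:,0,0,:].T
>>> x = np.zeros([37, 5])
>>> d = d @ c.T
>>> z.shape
(5, 17, 7, 11)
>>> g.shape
(17, 11)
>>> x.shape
(37, 5)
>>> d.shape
(7, 17, 5, 5)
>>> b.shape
(7, 17, 5, 13)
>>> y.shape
(5, 17)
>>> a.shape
(7,)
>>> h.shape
(5, 11)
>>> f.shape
(11, 17)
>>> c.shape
(5, 7)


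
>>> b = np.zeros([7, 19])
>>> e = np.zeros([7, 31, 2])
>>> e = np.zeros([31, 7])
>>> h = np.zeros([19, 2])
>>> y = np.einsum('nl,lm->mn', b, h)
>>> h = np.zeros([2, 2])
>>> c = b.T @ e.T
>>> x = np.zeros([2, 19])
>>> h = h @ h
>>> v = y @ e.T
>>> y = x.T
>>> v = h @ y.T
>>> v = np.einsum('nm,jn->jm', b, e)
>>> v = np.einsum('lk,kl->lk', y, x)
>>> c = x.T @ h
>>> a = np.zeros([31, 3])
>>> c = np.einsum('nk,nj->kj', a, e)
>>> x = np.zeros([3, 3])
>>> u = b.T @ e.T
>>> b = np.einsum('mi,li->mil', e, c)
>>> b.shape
(31, 7, 3)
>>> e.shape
(31, 7)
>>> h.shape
(2, 2)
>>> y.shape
(19, 2)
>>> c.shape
(3, 7)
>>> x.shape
(3, 3)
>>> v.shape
(19, 2)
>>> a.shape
(31, 3)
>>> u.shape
(19, 31)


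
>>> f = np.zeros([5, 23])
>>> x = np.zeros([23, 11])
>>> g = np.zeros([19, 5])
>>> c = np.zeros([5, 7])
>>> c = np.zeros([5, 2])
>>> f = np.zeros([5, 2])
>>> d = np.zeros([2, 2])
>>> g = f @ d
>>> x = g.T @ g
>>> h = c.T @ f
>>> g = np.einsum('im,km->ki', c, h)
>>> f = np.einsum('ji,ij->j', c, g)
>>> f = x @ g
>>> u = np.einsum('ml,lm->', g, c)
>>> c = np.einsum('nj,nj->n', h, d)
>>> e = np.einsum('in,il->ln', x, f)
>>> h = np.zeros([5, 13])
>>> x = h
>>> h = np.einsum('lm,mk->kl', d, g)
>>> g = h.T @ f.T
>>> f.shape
(2, 5)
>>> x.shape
(5, 13)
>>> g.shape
(2, 2)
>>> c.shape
(2,)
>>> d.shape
(2, 2)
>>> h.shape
(5, 2)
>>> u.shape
()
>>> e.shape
(5, 2)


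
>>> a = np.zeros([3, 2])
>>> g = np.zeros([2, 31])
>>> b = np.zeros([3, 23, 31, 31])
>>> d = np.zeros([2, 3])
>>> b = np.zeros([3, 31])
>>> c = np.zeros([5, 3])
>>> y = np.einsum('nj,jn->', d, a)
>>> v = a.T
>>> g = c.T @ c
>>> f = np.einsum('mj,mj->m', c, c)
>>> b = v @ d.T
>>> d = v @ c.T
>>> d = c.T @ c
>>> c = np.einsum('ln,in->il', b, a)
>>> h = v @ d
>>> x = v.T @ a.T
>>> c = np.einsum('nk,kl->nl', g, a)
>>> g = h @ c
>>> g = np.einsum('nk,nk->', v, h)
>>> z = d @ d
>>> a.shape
(3, 2)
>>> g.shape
()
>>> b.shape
(2, 2)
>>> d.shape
(3, 3)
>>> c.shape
(3, 2)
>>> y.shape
()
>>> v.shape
(2, 3)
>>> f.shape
(5,)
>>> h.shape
(2, 3)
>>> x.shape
(3, 3)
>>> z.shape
(3, 3)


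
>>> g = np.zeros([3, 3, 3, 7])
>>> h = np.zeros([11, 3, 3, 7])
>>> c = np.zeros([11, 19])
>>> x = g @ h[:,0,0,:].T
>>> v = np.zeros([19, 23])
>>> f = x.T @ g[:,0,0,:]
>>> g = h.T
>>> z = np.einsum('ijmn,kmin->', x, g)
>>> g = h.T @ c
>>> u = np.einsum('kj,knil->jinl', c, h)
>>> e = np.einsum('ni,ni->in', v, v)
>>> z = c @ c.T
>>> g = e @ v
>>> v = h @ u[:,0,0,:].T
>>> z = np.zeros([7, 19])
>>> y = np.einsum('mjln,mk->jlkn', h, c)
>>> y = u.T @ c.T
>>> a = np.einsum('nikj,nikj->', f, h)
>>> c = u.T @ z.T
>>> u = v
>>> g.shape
(23, 23)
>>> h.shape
(11, 3, 3, 7)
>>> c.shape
(7, 3, 3, 7)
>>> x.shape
(3, 3, 3, 11)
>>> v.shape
(11, 3, 3, 19)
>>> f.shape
(11, 3, 3, 7)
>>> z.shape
(7, 19)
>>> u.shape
(11, 3, 3, 19)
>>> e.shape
(23, 19)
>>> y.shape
(7, 3, 3, 11)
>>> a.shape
()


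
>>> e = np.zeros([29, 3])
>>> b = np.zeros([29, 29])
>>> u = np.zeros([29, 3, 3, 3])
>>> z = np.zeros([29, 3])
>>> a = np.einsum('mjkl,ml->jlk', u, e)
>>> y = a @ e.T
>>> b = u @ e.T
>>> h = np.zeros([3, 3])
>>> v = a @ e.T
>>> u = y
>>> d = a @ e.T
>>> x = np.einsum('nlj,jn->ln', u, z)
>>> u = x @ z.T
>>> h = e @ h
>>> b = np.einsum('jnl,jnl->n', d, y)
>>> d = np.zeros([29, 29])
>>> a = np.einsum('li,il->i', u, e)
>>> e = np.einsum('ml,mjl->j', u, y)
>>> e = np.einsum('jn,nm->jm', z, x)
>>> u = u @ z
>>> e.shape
(29, 3)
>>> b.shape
(3,)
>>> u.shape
(3, 3)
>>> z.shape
(29, 3)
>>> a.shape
(29,)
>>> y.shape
(3, 3, 29)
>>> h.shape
(29, 3)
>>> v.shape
(3, 3, 29)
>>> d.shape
(29, 29)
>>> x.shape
(3, 3)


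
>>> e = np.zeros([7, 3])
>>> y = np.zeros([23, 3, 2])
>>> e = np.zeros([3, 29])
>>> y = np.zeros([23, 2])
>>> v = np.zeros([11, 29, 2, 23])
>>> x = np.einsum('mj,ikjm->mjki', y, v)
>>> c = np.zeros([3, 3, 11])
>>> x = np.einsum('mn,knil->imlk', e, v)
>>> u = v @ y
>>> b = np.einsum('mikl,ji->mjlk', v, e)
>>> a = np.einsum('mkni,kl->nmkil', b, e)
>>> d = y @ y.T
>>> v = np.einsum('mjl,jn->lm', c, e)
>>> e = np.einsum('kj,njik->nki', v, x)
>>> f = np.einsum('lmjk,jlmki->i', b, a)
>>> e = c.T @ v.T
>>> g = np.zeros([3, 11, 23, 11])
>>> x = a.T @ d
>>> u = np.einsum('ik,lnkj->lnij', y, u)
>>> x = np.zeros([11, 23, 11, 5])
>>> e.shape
(11, 3, 11)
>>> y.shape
(23, 2)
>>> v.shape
(11, 3)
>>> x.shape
(11, 23, 11, 5)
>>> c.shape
(3, 3, 11)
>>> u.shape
(11, 29, 23, 2)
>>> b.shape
(11, 3, 23, 2)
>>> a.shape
(23, 11, 3, 2, 29)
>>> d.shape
(23, 23)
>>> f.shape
(29,)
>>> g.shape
(3, 11, 23, 11)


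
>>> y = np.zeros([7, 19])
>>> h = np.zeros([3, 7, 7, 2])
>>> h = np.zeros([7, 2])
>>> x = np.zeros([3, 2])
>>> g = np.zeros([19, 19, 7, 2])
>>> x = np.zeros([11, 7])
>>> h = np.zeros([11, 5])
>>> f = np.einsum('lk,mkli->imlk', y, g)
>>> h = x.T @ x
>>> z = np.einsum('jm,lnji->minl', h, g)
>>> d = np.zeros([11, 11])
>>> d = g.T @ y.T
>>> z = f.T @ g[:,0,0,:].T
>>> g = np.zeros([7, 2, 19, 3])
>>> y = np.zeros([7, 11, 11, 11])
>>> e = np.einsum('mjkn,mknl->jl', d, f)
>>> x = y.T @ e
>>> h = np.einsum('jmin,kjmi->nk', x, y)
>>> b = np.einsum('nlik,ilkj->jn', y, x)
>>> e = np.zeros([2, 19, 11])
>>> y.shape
(7, 11, 11, 11)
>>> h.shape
(19, 7)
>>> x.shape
(11, 11, 11, 19)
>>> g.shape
(7, 2, 19, 3)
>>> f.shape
(2, 19, 7, 19)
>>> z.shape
(19, 7, 19, 19)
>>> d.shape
(2, 7, 19, 7)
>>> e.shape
(2, 19, 11)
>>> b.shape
(19, 7)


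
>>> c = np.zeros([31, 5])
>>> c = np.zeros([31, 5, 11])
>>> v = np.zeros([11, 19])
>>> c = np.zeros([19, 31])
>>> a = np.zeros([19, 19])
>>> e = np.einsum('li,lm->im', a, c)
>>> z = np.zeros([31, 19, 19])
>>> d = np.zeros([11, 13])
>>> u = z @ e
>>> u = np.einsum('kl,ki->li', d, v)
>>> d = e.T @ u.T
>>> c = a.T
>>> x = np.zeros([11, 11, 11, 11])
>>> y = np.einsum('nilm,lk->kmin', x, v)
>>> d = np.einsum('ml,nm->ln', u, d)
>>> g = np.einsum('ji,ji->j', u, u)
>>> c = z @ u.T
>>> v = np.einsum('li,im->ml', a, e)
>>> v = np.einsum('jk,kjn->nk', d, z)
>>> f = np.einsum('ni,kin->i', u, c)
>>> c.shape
(31, 19, 13)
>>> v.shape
(19, 31)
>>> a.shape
(19, 19)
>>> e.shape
(19, 31)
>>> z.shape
(31, 19, 19)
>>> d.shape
(19, 31)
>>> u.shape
(13, 19)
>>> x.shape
(11, 11, 11, 11)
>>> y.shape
(19, 11, 11, 11)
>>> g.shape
(13,)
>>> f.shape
(19,)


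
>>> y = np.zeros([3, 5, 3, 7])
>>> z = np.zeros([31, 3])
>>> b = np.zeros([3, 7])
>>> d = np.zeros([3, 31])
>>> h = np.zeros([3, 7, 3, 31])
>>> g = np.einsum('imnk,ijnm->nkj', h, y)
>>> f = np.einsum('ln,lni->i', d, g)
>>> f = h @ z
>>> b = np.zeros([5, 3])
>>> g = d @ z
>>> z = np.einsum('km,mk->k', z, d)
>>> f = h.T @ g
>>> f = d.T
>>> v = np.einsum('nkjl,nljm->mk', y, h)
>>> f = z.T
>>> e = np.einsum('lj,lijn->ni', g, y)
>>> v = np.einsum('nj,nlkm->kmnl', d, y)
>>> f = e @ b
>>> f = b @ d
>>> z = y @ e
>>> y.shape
(3, 5, 3, 7)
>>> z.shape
(3, 5, 3, 5)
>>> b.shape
(5, 3)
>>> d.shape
(3, 31)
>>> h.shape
(3, 7, 3, 31)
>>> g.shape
(3, 3)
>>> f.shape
(5, 31)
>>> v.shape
(3, 7, 3, 5)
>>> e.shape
(7, 5)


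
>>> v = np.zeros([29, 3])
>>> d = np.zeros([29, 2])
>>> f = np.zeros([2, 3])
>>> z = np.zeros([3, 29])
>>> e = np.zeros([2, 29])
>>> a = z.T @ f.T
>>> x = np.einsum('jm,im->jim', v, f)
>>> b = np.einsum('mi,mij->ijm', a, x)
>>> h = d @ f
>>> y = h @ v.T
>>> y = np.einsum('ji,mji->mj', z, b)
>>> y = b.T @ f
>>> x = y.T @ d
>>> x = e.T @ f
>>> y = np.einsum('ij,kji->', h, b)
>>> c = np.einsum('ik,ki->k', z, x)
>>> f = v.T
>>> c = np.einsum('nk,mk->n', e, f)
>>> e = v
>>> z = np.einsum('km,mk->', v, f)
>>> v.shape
(29, 3)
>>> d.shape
(29, 2)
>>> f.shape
(3, 29)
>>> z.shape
()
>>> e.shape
(29, 3)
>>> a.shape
(29, 2)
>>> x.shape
(29, 3)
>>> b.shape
(2, 3, 29)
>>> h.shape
(29, 3)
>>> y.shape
()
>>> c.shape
(2,)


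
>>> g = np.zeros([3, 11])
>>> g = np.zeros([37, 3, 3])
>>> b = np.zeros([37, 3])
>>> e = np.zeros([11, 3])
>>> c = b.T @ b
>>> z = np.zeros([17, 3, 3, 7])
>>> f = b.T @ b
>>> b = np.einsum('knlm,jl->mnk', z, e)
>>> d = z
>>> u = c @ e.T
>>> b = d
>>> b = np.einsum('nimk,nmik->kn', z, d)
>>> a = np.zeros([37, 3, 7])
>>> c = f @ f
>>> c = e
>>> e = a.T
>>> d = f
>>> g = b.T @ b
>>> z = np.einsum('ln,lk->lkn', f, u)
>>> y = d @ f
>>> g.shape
(17, 17)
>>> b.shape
(7, 17)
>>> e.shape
(7, 3, 37)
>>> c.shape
(11, 3)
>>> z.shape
(3, 11, 3)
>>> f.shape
(3, 3)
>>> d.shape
(3, 3)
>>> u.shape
(3, 11)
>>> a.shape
(37, 3, 7)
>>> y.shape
(3, 3)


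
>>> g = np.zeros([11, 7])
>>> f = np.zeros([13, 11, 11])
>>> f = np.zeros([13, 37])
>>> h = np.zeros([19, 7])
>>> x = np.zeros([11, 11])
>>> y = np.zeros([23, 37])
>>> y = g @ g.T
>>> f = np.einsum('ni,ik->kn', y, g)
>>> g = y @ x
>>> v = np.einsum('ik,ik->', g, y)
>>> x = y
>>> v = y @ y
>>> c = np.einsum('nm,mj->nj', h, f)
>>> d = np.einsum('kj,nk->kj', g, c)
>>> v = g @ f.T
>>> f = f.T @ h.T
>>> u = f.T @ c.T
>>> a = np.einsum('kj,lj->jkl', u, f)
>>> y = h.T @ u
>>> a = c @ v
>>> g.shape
(11, 11)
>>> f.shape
(11, 19)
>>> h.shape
(19, 7)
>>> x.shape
(11, 11)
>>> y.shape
(7, 19)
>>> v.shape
(11, 7)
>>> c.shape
(19, 11)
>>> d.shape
(11, 11)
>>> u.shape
(19, 19)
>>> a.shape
(19, 7)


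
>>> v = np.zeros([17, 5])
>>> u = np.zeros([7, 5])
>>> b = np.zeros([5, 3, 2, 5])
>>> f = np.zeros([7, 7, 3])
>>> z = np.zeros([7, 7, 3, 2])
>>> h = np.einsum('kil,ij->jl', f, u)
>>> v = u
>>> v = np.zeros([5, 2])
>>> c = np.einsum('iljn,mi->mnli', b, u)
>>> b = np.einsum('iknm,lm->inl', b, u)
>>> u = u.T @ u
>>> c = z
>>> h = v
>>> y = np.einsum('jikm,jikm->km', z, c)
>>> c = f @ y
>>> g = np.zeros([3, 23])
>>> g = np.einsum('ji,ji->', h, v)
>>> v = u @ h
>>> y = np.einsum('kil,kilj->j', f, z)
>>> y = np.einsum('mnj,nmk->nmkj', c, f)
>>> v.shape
(5, 2)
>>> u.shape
(5, 5)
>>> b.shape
(5, 2, 7)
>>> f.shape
(7, 7, 3)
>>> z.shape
(7, 7, 3, 2)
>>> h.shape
(5, 2)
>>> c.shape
(7, 7, 2)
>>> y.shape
(7, 7, 3, 2)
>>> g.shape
()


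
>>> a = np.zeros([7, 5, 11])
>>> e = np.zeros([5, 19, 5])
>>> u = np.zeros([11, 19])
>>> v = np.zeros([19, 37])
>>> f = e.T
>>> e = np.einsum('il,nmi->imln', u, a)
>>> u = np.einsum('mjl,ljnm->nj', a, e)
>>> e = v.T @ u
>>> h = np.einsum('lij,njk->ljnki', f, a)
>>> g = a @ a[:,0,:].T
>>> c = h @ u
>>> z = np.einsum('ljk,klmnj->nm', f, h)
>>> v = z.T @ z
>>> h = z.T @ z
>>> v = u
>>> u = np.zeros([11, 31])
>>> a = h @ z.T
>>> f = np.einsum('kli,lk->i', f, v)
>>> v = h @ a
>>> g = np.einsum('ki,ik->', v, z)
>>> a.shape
(7, 11)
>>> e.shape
(37, 5)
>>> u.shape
(11, 31)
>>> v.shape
(7, 11)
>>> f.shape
(5,)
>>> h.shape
(7, 7)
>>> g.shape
()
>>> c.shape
(5, 5, 7, 11, 5)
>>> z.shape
(11, 7)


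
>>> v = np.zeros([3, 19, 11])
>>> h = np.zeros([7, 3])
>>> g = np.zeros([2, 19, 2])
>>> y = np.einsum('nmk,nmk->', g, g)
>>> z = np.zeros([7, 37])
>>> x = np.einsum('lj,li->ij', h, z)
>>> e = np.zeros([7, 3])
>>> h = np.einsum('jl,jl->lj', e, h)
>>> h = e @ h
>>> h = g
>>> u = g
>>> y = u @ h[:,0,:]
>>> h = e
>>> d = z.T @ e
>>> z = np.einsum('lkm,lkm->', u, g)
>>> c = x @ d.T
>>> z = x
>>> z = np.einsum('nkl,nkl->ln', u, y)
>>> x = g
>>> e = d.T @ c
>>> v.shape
(3, 19, 11)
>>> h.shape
(7, 3)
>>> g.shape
(2, 19, 2)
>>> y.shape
(2, 19, 2)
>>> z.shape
(2, 2)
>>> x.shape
(2, 19, 2)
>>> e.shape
(3, 37)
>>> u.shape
(2, 19, 2)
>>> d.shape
(37, 3)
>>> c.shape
(37, 37)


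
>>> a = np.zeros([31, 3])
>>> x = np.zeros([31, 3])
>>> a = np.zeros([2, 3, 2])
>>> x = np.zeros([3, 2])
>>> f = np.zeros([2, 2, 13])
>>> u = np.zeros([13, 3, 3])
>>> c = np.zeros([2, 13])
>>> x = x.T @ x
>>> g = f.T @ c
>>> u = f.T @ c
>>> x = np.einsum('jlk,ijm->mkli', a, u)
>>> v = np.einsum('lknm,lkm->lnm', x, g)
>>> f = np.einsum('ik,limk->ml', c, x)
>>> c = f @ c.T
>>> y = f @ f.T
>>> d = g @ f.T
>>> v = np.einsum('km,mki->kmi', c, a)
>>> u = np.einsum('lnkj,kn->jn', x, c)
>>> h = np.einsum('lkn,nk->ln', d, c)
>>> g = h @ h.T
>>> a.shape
(2, 3, 2)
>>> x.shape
(13, 2, 3, 13)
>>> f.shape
(3, 13)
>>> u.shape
(13, 2)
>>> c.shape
(3, 2)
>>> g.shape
(13, 13)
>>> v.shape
(3, 2, 2)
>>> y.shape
(3, 3)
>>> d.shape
(13, 2, 3)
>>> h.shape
(13, 3)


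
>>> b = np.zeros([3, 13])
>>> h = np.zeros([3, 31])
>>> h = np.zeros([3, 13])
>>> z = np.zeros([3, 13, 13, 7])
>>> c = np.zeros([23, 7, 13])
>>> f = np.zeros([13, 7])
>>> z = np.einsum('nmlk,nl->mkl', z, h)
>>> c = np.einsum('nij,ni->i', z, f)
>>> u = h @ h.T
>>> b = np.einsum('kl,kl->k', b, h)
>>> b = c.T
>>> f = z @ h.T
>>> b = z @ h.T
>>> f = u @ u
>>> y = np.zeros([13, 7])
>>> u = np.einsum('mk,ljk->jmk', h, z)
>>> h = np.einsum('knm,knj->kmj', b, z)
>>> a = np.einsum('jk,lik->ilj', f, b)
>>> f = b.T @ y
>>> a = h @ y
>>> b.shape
(13, 7, 3)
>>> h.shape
(13, 3, 13)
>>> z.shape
(13, 7, 13)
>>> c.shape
(7,)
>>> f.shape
(3, 7, 7)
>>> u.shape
(7, 3, 13)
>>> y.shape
(13, 7)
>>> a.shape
(13, 3, 7)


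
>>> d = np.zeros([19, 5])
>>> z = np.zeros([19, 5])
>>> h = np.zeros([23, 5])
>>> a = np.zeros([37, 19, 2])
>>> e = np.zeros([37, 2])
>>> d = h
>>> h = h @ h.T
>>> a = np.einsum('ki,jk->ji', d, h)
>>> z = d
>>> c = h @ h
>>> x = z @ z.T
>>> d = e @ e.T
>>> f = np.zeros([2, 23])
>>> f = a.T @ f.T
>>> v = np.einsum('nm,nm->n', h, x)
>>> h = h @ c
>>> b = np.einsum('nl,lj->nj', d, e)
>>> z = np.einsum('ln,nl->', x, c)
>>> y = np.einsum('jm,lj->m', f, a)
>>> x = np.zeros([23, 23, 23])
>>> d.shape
(37, 37)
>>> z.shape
()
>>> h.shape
(23, 23)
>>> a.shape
(23, 5)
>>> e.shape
(37, 2)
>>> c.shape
(23, 23)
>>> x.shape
(23, 23, 23)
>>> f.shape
(5, 2)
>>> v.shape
(23,)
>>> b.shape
(37, 2)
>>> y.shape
(2,)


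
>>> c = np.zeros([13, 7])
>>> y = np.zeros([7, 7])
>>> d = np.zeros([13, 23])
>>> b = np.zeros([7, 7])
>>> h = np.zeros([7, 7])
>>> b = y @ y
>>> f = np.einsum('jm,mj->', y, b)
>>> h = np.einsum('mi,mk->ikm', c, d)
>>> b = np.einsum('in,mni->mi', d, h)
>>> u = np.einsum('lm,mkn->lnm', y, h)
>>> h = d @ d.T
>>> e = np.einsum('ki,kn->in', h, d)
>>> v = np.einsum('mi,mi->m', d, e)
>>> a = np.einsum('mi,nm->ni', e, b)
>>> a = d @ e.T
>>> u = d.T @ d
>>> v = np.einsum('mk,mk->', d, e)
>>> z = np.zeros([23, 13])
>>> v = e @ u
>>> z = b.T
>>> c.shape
(13, 7)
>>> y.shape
(7, 7)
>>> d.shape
(13, 23)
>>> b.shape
(7, 13)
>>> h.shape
(13, 13)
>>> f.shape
()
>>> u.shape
(23, 23)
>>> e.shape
(13, 23)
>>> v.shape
(13, 23)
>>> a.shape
(13, 13)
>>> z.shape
(13, 7)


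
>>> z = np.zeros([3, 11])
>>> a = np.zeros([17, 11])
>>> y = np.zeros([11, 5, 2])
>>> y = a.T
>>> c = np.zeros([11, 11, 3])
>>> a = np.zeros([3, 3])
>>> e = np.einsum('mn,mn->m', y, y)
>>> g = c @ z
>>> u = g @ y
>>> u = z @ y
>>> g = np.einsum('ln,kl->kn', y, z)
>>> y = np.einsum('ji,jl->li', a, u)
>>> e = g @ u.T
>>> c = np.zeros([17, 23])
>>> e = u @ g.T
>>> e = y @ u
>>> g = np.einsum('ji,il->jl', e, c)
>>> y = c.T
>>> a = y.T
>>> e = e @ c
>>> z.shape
(3, 11)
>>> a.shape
(17, 23)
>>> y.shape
(23, 17)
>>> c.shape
(17, 23)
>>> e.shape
(17, 23)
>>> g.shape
(17, 23)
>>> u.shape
(3, 17)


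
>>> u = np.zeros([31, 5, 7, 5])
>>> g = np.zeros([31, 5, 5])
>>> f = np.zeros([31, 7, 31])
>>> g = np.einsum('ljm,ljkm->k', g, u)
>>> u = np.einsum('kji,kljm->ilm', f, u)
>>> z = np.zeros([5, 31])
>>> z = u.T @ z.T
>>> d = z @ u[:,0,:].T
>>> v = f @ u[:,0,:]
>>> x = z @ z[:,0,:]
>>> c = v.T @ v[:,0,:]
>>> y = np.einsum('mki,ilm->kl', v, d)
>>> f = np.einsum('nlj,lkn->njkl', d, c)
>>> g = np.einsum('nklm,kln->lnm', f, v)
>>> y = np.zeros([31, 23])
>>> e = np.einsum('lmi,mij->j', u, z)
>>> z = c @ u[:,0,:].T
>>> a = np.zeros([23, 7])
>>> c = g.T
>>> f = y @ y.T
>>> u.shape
(31, 5, 5)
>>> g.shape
(7, 5, 5)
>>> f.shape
(31, 31)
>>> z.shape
(5, 7, 31)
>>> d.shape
(5, 5, 31)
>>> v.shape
(31, 7, 5)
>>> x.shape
(5, 5, 5)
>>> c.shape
(5, 5, 7)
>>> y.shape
(31, 23)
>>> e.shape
(5,)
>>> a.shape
(23, 7)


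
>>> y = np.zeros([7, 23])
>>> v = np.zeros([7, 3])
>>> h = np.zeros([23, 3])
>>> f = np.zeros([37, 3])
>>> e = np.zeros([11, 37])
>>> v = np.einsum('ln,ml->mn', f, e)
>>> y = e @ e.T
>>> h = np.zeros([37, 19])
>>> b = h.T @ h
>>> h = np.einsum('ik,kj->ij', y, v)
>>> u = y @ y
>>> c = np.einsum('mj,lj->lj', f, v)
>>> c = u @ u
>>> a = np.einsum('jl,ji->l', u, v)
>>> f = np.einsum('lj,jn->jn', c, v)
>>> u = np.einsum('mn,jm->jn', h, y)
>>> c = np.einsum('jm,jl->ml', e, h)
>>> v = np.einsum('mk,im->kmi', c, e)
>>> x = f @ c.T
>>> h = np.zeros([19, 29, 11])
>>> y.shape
(11, 11)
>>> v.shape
(3, 37, 11)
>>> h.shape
(19, 29, 11)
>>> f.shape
(11, 3)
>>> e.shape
(11, 37)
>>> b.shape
(19, 19)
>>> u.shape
(11, 3)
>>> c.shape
(37, 3)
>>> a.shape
(11,)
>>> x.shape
(11, 37)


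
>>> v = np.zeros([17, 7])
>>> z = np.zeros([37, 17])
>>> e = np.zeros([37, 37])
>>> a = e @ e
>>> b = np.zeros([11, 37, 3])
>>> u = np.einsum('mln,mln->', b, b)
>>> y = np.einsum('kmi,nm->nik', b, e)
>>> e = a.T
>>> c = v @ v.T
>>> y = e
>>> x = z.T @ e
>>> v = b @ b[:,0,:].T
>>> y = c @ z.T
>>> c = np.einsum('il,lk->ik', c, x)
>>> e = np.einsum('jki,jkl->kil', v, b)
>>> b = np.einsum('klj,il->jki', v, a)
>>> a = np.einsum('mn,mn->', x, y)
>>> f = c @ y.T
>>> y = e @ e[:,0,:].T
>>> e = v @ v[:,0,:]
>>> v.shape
(11, 37, 11)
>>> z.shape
(37, 17)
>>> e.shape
(11, 37, 11)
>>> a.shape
()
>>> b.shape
(11, 11, 37)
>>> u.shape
()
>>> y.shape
(37, 11, 37)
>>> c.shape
(17, 37)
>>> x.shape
(17, 37)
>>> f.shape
(17, 17)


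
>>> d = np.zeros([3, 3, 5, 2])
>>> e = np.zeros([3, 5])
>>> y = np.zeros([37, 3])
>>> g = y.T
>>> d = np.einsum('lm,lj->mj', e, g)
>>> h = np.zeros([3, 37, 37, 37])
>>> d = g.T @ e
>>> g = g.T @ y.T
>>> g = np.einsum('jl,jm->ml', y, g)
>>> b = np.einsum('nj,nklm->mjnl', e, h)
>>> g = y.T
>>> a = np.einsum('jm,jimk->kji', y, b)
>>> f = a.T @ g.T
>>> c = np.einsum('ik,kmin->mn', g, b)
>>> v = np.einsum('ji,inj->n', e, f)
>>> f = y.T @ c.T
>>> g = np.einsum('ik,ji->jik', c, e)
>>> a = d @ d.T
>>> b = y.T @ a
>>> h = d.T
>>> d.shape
(37, 5)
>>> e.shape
(3, 5)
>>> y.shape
(37, 3)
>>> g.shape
(3, 5, 37)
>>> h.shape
(5, 37)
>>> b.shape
(3, 37)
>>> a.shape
(37, 37)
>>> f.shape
(3, 5)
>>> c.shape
(5, 37)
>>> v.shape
(37,)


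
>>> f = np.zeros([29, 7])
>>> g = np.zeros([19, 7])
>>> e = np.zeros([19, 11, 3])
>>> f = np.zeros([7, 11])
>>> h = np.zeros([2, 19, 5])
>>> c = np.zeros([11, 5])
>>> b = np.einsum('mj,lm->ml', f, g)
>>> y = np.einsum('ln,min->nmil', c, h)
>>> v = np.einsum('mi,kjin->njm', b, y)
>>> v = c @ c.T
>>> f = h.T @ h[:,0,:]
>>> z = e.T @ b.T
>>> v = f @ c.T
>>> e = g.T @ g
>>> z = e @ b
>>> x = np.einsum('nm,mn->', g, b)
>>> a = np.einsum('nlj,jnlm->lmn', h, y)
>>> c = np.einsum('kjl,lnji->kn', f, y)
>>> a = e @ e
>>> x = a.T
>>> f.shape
(5, 19, 5)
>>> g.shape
(19, 7)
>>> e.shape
(7, 7)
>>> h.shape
(2, 19, 5)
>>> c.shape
(5, 2)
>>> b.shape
(7, 19)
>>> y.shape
(5, 2, 19, 11)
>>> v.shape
(5, 19, 11)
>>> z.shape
(7, 19)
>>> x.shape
(7, 7)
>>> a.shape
(7, 7)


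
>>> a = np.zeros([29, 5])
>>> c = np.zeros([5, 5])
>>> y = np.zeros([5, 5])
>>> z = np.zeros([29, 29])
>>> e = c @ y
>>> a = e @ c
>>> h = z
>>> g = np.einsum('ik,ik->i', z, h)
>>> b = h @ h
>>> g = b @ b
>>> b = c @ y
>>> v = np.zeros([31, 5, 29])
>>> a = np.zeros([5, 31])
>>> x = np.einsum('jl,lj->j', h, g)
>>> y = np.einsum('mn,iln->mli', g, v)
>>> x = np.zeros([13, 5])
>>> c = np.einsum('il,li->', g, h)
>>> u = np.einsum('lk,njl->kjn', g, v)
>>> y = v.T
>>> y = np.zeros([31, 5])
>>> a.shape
(5, 31)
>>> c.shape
()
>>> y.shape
(31, 5)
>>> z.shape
(29, 29)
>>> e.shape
(5, 5)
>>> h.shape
(29, 29)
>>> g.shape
(29, 29)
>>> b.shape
(5, 5)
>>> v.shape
(31, 5, 29)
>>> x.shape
(13, 5)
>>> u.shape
(29, 5, 31)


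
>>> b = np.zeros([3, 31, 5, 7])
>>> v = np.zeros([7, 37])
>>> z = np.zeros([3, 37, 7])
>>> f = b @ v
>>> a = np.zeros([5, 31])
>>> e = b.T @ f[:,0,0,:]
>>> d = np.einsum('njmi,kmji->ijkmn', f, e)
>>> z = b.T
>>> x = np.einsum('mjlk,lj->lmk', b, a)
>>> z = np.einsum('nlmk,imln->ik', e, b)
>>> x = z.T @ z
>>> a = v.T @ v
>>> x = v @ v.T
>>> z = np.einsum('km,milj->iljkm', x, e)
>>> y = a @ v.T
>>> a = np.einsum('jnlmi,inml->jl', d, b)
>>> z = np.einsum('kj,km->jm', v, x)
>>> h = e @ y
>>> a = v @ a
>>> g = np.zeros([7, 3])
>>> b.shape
(3, 31, 5, 7)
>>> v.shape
(7, 37)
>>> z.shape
(37, 7)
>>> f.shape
(3, 31, 5, 37)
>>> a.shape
(7, 7)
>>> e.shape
(7, 5, 31, 37)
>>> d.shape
(37, 31, 7, 5, 3)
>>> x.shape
(7, 7)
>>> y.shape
(37, 7)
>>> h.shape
(7, 5, 31, 7)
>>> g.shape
(7, 3)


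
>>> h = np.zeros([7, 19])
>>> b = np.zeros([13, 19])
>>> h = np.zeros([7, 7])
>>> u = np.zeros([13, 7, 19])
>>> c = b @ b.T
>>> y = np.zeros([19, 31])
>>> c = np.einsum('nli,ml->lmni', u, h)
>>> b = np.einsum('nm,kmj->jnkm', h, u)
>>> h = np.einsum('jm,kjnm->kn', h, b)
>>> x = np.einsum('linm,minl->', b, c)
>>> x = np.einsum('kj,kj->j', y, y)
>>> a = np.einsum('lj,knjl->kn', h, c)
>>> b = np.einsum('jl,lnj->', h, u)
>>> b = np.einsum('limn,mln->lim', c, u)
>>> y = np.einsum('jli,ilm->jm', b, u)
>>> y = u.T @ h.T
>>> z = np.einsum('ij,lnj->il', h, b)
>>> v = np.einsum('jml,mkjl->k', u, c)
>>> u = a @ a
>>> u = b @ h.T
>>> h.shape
(19, 13)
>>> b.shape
(7, 7, 13)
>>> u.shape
(7, 7, 19)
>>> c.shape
(7, 7, 13, 19)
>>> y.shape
(19, 7, 19)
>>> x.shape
(31,)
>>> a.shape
(7, 7)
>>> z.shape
(19, 7)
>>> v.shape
(7,)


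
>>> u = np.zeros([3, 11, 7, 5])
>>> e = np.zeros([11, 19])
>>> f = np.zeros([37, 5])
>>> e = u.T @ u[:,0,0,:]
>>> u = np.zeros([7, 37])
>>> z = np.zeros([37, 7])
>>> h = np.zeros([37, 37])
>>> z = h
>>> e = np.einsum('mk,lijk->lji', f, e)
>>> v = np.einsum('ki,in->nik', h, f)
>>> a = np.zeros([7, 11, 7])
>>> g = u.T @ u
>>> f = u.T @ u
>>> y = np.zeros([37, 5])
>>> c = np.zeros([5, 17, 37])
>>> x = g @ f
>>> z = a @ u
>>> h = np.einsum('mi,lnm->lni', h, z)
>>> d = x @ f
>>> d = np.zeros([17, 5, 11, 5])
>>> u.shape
(7, 37)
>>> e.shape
(5, 11, 7)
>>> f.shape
(37, 37)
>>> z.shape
(7, 11, 37)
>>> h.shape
(7, 11, 37)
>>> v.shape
(5, 37, 37)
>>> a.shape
(7, 11, 7)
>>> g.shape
(37, 37)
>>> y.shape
(37, 5)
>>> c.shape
(5, 17, 37)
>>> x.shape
(37, 37)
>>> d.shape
(17, 5, 11, 5)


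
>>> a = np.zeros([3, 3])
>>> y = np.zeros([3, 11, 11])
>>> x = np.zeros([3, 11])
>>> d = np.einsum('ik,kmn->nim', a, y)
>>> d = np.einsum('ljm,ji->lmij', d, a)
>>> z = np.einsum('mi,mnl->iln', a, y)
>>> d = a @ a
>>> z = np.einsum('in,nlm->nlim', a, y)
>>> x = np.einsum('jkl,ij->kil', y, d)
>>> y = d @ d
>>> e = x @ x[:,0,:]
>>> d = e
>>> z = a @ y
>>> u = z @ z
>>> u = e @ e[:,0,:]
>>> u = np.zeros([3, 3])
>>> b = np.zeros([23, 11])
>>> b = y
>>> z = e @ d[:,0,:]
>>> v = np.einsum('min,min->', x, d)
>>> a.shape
(3, 3)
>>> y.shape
(3, 3)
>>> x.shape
(11, 3, 11)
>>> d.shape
(11, 3, 11)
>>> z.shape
(11, 3, 11)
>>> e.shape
(11, 3, 11)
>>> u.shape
(3, 3)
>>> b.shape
(3, 3)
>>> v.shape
()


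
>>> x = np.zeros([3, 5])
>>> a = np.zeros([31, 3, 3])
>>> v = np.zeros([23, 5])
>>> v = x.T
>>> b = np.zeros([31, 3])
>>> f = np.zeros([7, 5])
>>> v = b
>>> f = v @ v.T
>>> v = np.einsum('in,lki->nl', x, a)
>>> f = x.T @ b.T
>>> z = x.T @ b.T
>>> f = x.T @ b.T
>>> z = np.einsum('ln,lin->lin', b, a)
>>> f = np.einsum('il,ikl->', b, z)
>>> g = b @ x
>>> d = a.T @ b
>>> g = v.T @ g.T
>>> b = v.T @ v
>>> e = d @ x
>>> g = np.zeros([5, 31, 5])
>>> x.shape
(3, 5)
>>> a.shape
(31, 3, 3)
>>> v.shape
(5, 31)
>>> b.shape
(31, 31)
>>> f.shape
()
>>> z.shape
(31, 3, 3)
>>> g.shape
(5, 31, 5)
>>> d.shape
(3, 3, 3)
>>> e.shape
(3, 3, 5)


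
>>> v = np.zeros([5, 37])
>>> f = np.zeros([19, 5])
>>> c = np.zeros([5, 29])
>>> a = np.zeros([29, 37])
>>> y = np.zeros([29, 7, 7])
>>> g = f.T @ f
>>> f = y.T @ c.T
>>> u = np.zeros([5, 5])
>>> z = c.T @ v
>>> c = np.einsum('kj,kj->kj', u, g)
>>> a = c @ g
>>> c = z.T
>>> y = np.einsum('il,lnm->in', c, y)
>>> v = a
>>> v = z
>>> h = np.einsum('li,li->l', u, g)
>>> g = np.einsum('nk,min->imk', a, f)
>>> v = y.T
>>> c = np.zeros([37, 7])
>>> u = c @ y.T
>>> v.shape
(7, 37)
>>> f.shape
(7, 7, 5)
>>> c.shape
(37, 7)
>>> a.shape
(5, 5)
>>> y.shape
(37, 7)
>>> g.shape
(7, 7, 5)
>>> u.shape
(37, 37)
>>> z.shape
(29, 37)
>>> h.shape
(5,)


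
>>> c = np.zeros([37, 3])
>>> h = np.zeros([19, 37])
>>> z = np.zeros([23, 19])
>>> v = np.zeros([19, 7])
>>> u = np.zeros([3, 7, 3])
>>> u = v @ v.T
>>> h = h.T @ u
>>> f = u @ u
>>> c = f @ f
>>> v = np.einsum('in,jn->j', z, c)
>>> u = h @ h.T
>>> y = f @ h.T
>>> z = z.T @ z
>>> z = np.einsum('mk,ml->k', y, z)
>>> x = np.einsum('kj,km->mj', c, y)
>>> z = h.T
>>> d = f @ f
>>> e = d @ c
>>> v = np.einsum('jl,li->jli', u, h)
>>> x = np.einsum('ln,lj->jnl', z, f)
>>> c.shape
(19, 19)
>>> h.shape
(37, 19)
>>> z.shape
(19, 37)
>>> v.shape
(37, 37, 19)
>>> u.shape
(37, 37)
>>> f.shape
(19, 19)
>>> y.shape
(19, 37)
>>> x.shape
(19, 37, 19)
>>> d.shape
(19, 19)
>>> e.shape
(19, 19)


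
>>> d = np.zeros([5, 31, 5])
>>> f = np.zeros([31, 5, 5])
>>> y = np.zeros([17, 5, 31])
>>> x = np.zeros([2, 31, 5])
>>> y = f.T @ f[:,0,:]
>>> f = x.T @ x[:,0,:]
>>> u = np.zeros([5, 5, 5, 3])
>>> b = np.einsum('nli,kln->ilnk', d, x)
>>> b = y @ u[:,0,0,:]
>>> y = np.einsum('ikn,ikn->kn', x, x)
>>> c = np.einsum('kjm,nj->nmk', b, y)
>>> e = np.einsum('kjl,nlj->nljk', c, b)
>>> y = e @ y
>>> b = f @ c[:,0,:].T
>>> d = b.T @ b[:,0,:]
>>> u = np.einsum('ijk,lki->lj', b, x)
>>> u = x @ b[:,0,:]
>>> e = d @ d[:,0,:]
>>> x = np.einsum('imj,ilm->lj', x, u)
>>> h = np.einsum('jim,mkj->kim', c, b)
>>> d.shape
(31, 31, 31)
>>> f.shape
(5, 31, 5)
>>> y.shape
(5, 5, 3, 5)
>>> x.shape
(31, 5)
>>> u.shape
(2, 31, 31)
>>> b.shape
(5, 31, 31)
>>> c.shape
(31, 3, 5)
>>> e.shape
(31, 31, 31)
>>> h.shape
(31, 3, 5)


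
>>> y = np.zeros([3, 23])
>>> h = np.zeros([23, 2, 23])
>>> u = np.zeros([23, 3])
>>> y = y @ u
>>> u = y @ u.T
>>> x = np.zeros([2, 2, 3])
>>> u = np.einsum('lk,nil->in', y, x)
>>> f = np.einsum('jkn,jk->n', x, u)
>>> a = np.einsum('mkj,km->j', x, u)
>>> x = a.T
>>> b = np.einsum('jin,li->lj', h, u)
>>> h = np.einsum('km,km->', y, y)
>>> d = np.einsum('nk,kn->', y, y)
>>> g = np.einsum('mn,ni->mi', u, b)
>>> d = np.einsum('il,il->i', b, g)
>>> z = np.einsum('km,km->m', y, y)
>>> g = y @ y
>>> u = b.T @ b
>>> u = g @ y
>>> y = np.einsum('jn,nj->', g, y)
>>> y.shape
()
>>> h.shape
()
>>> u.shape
(3, 3)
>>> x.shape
(3,)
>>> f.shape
(3,)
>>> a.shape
(3,)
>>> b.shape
(2, 23)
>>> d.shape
(2,)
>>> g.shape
(3, 3)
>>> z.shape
(3,)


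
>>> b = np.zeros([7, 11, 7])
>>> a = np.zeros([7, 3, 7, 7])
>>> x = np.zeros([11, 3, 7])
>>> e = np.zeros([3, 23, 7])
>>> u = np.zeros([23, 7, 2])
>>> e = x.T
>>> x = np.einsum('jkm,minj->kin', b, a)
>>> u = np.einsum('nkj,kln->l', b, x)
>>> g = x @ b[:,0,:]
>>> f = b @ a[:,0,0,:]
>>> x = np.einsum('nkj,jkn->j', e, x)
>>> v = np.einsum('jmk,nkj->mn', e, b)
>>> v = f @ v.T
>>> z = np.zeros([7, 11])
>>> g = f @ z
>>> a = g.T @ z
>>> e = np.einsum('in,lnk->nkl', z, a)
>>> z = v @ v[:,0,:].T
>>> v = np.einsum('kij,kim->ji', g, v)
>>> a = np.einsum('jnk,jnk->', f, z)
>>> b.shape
(7, 11, 7)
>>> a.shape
()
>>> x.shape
(11,)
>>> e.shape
(11, 11, 11)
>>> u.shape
(3,)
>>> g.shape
(7, 11, 11)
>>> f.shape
(7, 11, 7)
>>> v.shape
(11, 11)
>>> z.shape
(7, 11, 7)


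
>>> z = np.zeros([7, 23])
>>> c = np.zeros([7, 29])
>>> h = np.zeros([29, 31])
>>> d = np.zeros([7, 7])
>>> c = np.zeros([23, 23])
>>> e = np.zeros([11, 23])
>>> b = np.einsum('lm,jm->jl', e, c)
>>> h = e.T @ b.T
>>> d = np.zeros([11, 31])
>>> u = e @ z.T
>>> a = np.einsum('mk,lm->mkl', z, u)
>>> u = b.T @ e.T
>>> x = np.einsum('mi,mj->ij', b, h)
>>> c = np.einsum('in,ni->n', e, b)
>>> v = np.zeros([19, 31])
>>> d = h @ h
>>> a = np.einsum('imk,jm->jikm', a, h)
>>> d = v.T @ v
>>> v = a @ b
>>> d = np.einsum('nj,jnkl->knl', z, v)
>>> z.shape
(7, 23)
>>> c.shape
(23,)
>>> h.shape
(23, 23)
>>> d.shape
(11, 7, 11)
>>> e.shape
(11, 23)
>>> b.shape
(23, 11)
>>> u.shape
(11, 11)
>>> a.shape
(23, 7, 11, 23)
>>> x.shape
(11, 23)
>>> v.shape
(23, 7, 11, 11)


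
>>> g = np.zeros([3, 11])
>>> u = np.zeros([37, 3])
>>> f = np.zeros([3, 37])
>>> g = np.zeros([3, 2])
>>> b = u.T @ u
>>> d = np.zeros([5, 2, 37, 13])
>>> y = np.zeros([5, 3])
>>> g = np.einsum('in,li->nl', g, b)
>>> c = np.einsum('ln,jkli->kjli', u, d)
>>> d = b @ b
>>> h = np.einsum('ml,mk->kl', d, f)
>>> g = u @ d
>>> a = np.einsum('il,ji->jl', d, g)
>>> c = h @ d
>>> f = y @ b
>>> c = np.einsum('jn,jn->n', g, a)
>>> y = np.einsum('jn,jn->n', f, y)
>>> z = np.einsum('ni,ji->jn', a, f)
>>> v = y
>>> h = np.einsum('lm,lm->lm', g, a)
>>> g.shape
(37, 3)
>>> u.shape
(37, 3)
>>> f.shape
(5, 3)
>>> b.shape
(3, 3)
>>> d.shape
(3, 3)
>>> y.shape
(3,)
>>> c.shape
(3,)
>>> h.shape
(37, 3)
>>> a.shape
(37, 3)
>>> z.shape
(5, 37)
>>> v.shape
(3,)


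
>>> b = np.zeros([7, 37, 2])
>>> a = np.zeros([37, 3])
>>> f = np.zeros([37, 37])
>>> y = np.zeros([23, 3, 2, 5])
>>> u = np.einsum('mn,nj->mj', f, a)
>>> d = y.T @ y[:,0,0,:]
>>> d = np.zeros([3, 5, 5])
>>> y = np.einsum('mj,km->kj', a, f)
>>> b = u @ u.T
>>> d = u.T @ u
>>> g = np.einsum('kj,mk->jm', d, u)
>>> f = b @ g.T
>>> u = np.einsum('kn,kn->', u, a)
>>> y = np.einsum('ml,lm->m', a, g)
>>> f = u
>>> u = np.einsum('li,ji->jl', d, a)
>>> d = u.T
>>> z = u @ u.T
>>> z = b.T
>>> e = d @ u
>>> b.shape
(37, 37)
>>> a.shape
(37, 3)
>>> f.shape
()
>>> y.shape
(37,)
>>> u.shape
(37, 3)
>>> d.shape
(3, 37)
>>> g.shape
(3, 37)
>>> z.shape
(37, 37)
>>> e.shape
(3, 3)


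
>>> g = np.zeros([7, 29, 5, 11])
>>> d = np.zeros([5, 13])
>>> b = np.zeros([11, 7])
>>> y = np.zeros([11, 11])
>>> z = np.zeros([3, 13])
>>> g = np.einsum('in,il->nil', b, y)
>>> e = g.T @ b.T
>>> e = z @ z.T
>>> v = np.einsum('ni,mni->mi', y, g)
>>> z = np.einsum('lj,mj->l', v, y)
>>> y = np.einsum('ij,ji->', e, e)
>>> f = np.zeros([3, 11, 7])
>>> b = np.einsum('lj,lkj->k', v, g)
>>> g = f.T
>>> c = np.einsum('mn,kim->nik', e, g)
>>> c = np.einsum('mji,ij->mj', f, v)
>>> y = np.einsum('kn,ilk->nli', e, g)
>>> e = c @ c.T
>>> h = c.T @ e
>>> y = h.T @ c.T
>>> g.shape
(7, 11, 3)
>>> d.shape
(5, 13)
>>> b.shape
(11,)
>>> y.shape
(3, 3)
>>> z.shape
(7,)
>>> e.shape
(3, 3)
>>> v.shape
(7, 11)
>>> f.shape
(3, 11, 7)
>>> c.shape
(3, 11)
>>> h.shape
(11, 3)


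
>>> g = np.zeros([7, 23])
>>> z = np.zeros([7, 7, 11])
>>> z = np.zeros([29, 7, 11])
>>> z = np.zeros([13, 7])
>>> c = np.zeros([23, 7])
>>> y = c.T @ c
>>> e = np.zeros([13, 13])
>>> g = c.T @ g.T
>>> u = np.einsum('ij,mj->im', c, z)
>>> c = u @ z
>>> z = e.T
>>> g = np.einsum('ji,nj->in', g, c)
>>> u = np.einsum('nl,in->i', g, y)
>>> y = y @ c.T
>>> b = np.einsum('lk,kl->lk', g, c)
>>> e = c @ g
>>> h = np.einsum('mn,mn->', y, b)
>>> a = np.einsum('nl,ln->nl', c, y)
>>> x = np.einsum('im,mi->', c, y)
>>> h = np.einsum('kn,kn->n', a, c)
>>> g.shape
(7, 23)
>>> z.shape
(13, 13)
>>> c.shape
(23, 7)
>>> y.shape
(7, 23)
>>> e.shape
(23, 23)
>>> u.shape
(7,)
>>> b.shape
(7, 23)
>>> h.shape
(7,)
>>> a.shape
(23, 7)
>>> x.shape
()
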